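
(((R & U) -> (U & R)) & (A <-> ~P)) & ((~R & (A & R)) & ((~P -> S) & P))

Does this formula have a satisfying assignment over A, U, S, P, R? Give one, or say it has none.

Unsatisfiable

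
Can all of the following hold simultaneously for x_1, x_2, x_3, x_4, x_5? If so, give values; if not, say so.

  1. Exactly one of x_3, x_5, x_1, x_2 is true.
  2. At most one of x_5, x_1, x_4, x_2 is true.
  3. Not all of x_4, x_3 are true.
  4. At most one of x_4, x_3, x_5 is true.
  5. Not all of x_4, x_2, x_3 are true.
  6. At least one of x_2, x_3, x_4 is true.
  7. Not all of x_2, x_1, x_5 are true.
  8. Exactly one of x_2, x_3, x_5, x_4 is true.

x_1=F, x_2=T, x_3=F, x_4=F, x_5=F

  (1) {x_3, x_5, x_1, x_2}: 1 true — exactly one ✓
  (2) {x_5, x_1, x_4, x_2}: 1 true — at most one ✓
  (3) {x_4, x_3}: 0/2 true — not all ✓
  (4) {x_4, x_3, x_5}: 0 true — at most one ✓
  (5) {x_4, x_2, x_3}: 1/3 true — not all ✓
  (6) {x_2, x_3, x_4}: 1 true — at least one ✓
  (7) {x_2, x_1, x_5}: 1/3 true — not all ✓
  (8) {x_2, x_3, x_5, x_4}: 1 true — exactly one ✓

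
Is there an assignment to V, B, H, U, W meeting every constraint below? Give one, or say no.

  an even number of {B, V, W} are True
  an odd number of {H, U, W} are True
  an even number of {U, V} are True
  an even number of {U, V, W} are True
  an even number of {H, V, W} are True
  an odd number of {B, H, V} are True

Unsatisfiable

Adding constraints 2, 3, 5 mod 2: every variable appears an even number of times on the left, so the left side is 0.
But the right sides sum to 1 (mod 2). 0 ≠ 1 — the system is inconsistent.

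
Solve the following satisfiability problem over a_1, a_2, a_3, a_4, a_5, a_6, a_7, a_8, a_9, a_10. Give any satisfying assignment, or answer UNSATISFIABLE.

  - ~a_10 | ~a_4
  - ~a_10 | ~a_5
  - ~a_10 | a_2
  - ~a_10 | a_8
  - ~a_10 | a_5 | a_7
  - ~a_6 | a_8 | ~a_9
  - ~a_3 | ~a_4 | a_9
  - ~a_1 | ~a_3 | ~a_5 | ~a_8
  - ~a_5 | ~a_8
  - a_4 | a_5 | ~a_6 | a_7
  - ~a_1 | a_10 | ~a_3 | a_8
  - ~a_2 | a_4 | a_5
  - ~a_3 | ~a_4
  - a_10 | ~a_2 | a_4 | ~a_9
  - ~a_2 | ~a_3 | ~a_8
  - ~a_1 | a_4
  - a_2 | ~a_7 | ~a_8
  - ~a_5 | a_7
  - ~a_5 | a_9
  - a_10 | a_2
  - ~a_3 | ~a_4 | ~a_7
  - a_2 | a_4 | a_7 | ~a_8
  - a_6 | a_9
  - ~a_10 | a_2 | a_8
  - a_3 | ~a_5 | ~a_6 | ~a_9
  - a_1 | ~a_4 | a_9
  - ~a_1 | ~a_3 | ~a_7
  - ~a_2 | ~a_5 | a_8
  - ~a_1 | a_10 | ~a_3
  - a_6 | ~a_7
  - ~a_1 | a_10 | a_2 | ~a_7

a_1 = True; a_2 = True; a_3 = False; a_4 = True; a_5 = False; a_6 = True; a_7 = True; a_8 = False; a_9 = False; a_10 = False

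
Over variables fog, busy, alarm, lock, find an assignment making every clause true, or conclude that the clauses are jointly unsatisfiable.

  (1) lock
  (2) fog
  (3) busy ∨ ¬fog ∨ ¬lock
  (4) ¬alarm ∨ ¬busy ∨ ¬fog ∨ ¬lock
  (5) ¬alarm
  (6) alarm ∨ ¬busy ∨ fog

fog = True, busy = True, alarm = False, lock = True

Unit clause (lock) forces lock = True.
Unit clause (fog) forces fog = True.
In (busy ∨ ¬fog ∨ ¬lock) only busy is left, so busy = True.
In (¬alarm ∨ ¬busy ∨ ¬fog ∨ ¬lock) only ¬alarm is left, so alarm = False.
Check each clause:
  (lock): lock holds.
  (fog): fog holds.
  (busy ∨ ¬fog ∨ ¬lock): busy holds.
  (¬alarm ∨ ¬busy ∨ ¬fog ∨ ¬lock): ¬alarm holds.
  (¬alarm): ¬alarm holds.
  (alarm ∨ ¬busy ∨ fog): fog holds.
All clauses satisfied.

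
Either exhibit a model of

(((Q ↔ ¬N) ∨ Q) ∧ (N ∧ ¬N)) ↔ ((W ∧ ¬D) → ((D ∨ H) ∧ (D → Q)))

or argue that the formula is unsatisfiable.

N: True; H: False; W: True; Q: False; D: False

  (((Q ↔ ¬N) ∨ Q) ∧ (N ∧ ¬N)) ↔ ((W ∧ ¬D) → ((D ∨ H) ∧ (D → Q))) = True
    ((Q ↔ ¬N) ∨ Q) ∧ (N ∧ ¬N) = False
      (Q ↔ ¬N) ∨ Q = True
        Q ↔ ¬N = True
          ¬N = False
      N ∧ ¬N = False
        ¬N = False
    (W ∧ ¬D) → ((D ∨ H) ∧ (D → Q)) = False
      W ∧ ¬D = True
        ¬D = True
      (D ∨ H) ∧ (D → Q) = False
        D ∨ H = False
        D → Q = True
The formula evaluates to True.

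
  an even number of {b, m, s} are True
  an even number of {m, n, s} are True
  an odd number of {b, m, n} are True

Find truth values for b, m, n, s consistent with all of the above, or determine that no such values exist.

b = True; m = True; n = True; s = False

{b, m, s}: 2 true → even ✓
{m, n, s}: 2 true → even ✓
{b, m, n}: 3 true → odd ✓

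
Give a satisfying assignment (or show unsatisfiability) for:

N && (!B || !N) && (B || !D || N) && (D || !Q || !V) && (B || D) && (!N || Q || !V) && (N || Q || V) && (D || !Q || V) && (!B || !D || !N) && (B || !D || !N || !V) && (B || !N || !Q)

Unit clause (N) forces N = True.
In (!B || !N) only !B is left, so B = False.
In (B || D) only D is left, so D = True.
In (B || !D || !N || !V) only !V is left, so V = False.
In (B || !N || !Q) only !Q is left, so Q = False.
All clauses satisfied.

B=F, N=T, D=T, Q=F, V=F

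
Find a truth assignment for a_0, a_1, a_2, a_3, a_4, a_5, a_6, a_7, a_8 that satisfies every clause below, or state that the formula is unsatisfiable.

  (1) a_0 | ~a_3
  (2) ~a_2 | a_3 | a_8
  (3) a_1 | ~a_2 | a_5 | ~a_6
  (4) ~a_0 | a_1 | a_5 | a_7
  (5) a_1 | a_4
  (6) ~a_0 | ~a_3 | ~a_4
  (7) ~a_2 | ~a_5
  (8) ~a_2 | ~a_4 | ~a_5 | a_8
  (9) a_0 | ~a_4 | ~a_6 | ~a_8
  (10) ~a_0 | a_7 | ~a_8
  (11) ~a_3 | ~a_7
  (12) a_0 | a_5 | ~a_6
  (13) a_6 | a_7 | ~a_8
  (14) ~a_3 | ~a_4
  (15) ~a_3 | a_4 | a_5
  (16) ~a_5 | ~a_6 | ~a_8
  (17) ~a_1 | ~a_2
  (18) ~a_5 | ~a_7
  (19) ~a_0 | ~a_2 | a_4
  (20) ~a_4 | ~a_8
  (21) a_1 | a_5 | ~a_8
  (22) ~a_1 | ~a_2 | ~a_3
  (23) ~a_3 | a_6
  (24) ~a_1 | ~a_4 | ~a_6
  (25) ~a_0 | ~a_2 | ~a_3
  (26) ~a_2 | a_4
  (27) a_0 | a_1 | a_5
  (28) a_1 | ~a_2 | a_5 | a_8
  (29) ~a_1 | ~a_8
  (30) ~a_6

a_0 = True; a_1 = False; a_2 = False; a_3 = False; a_4 = True; a_5 = True; a_6 = False; a_7 = False; a_8 = False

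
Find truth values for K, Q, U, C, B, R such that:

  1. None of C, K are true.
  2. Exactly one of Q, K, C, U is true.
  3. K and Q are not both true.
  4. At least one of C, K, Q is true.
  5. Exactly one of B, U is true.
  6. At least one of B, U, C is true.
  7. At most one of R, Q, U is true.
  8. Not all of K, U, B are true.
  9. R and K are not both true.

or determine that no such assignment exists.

K=F; Q=T; U=F; C=F; B=T; R=F

  (1) {C, K}: 0 true — none ✓
  (2) {Q, K, C, U}: 1 true — exactly one ✓
  (3) K=F, Q=T — not both ✓
  (4) {C, K, Q}: 1 true — at least one ✓
  (5) {B, U}: 1 true — exactly one ✓
  (6) {B, U, C}: 1 true — at least one ✓
  (7) {R, Q, U}: 1 true — at most one ✓
  (8) {K, U, B}: 1/3 true — not all ✓
  (9) R=F, K=F — not both ✓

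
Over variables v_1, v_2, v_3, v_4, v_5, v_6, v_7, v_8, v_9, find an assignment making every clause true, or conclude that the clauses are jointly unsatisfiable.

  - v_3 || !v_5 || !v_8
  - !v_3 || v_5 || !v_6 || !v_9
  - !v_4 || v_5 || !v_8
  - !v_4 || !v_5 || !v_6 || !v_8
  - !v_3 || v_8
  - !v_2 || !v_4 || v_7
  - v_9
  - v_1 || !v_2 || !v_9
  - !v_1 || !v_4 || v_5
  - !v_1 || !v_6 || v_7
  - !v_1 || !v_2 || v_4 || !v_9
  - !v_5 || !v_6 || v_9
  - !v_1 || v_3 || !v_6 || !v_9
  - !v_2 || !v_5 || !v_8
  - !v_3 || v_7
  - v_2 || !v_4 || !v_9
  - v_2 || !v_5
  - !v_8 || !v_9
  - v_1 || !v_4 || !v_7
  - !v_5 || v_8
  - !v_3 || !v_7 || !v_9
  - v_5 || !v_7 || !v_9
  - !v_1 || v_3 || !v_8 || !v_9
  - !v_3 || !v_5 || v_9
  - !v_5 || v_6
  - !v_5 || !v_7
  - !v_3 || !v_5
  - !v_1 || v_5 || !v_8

Unit clause (v_9) forces v_9 = True.
In (!v_8 || !v_9) only !v_8 is left, so v_8 = False.
In (!v_5 || v_8) only !v_5 is left, so v_5 = False.
In (v_5 || !v_7 || !v_9) only !v_7 is left, so v_7 = False.
In (!v_3 || v_8) only !v_3 is left, so v_3 = False.
Set v_1 = False.
  then (v_1 || !v_2 || !v_9) forces v_2 = False.
  then (v_2 || !v_4 || !v_9) forces v_4 = False.
Set v_6 = True.
All clauses satisfied.

v_1 = False, v_2 = False, v_3 = False, v_4 = False, v_5 = False, v_6 = True, v_7 = False, v_8 = False, v_9 = True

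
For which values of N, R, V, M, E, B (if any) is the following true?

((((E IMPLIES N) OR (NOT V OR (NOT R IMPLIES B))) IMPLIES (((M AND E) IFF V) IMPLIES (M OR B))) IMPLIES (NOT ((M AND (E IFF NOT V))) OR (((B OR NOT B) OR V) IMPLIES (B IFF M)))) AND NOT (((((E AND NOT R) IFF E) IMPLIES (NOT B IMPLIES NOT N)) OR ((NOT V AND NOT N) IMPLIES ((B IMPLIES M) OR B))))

The conjunct NOT (((((E AND NOT R) IFF E) IMPLIES (NOT B IMPLIES NOT N)) OR ((NOT V AND NOT N) IMPLIES ((B IMPLIES M) OR B)))) is unsatisfiable on its own:
  N = True: this becomes NOT (((((E AND NOT R) IFF E) IMPLIES B) OR True)) = False.
  N = False: this becomes NOT ((True OR (NOT V IMPLIES ((B IMPLIES M) OR B)))) = False.
So the whole conjunction is unsatisfiable.

Unsatisfiable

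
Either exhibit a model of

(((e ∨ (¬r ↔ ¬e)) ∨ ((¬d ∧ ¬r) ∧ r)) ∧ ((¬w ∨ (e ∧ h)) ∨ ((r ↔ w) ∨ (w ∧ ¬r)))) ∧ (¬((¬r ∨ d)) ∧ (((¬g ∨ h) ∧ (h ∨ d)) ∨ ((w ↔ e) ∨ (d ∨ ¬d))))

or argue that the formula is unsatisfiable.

g: True, e: True, r: True, h: False, d: False, w: True

  ((e ∨ (¬r ↔ ¬e)) ∨ ((¬d ∧ ¬r) ∧ r)) ∧ ((¬w ∨ (e ∧ h)) ∨ ((r ↔ w) ∨ (w ∧ ¬r))) = True
    (e ∨ (¬r ↔ ¬e)) ∨ ((¬d ∧ ¬r) ∧ r) = True
      e ∨ (¬r ↔ ¬e) = True
        ¬r ↔ ¬e = True
          ¬r = False
          ¬e = False
      (¬d ∧ ¬r) ∧ r = False
        ¬d ∧ ¬r = False
          ¬d = True
          ¬r = False
    (¬w ∨ (e ∧ h)) ∨ ((r ↔ w) ∨ (w ∧ ¬r)) = True
      ¬w ∨ (e ∧ h) = False
        ¬w = False
        e ∧ h = False
      (r ↔ w) ∨ (w ∧ ¬r) = True
        r ↔ w = True
        w ∧ ¬r = False
          ¬r = False
  ¬((¬r ∨ d)) ∧ (((¬g ∨ h) ∧ (h ∨ d)) ∨ ((w ↔ e) ∨ (d ∨ ¬d))) = True
    ¬((¬r ∨ d)) = True
      ¬r ∨ d = False
        ¬r = False
    ((¬g ∨ h) ∧ (h ∨ d)) ∨ ((w ↔ e) ∨ (d ∨ ¬d)) = True
      (¬g ∨ h) ∧ (h ∨ d) = False
        ¬g ∨ h = False
          ¬g = False
        h ∨ d = False
      (w ↔ e) ∨ (d ∨ ¬d) = True
        w ↔ e = True
        d ∨ ¬d = True
          ¬d = True
Both conjuncts True, so the formula holds.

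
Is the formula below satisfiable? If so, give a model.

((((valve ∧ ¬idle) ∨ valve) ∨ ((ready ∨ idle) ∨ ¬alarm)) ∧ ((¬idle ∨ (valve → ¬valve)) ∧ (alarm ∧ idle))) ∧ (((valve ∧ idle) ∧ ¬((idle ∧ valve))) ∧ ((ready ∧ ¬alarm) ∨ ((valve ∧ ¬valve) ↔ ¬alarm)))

Case valve = True: the formula simplifies to (¬idle ∧ (alarm ∧ idle)) ∧ ((idle ∧ ¬idle) ∧ ((ready ∧ ¬alarm) ∨ alarm)).
  idle = True: the conjunct ¬idle is False.
  idle = False: the conjunct idle is False.
Case valve = False: the conjunct valve is False.
Both cases fail — unsatisfiable.

Unsatisfiable — no assignment works.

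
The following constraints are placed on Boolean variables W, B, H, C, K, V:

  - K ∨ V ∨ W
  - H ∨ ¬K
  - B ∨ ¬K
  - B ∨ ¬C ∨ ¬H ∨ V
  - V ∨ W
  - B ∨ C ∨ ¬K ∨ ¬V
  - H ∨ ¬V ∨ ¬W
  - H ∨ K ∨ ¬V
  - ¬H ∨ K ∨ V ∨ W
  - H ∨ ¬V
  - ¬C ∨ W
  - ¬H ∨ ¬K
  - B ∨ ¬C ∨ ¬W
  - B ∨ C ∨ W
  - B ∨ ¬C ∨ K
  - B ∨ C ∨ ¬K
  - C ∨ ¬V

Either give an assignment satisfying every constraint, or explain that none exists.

Set W = True.
Set B = False.
  then (B ∨ ¬K) forces K = False.
  then (B ∨ ¬C ∨ ¬W) forces C = False.
  then (C ∨ ¬V) forces V = False.
Set H = False.
All clauses satisfied.

W = True; B = False; H = False; C = False; K = False; V = False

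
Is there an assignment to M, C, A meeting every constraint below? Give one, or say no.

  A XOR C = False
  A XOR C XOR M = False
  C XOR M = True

M=F; C=T; A=T

A XOR C = T XOR T = False ✓
A XOR C XOR M = T XOR T XOR F = False ✓
C XOR M = T XOR F = True ✓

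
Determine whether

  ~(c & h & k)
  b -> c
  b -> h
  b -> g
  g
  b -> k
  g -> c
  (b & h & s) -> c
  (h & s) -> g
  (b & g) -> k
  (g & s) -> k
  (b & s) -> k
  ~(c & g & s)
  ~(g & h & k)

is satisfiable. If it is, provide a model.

Unit clause (g) forces g = True.
In (c | ~g) only c is left, so c = True.
In (~c | ~g | ~s) only ~s is left, so s = False.
Try b = True:
  (~b | k) forces k = True.
  (~c | ~h | ~k) forces h = False.
  clause (~b | h) is falsified — backtrack.
So b = False.
Set k = True.
  then (~c | ~h | ~k) forces h = False.
All clauses satisfied.

c=T; b=F; s=F; k=T; g=T; h=F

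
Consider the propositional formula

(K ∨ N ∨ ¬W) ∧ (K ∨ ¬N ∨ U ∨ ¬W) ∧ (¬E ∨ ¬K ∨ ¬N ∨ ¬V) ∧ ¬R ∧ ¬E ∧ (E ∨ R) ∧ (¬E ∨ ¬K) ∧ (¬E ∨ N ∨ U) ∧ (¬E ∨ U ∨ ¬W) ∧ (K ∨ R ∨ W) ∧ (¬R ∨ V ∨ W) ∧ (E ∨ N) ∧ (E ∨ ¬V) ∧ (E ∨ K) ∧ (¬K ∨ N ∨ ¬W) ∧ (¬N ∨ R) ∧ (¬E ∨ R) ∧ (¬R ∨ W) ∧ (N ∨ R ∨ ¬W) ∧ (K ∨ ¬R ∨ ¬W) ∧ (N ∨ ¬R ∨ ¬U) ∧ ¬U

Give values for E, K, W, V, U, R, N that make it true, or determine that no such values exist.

Case E = True:
  Clause (¬E) is falsified — contradiction.
Case E = False:
  (¬R) forces R = False.
  Clause (E ∨ R) is falsified — contradiction.
Both cases fail, so the formula is unsatisfiable.

No satisfying assignment exists.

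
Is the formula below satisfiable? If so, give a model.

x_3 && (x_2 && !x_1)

x_1 = False, x_2 = True, x_3 = True

  x_2 && !x_1 = True
    !x_1 = True
Both conjuncts True, so the formula holds.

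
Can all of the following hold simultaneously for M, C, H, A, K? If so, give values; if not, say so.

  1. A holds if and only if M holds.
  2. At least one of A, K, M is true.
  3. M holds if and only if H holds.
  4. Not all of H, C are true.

M: False, C: False, H: False, A: False, K: True

  (1) A=F, M=F — same ✓
  (2) {A, K, M}: 1 true — at least one ✓
  (3) M=F, H=F — same ✓
  (4) {H, C}: 0/2 true — not all ✓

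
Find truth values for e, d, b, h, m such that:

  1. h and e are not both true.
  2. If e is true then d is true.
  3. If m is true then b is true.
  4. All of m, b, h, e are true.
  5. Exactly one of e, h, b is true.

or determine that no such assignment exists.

Case e = True:
  (1) with e=T forces h = False.
  Constraint (4) is violated (h=F) — contradiction.
Case e = False:
  Constraint (4) is violated (e=F) — contradiction.
Both cases fail — unsatisfiable.

Unsatisfiable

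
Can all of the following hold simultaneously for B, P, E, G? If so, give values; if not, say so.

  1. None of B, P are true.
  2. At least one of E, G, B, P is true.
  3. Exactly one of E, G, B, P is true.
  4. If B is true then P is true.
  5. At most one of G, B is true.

B=F, P=F, E=T, G=F

  (1) {B, P}: 0 true — none ✓
  (2) {E, G, B, P}: 1 true — at least one ✓
  (3) {E, G, B, P}: 1 true — exactly one ✓
  (4) B=F ⇒ P: vacuous ✓
  (5) {G, B}: 0 true — at most one ✓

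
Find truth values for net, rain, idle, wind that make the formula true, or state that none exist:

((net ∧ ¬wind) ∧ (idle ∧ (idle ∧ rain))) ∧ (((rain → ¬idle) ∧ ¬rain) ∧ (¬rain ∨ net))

The formula is unsatisfiable.

Case rain = True: the conjunct ¬rain is False.
Case rain = False: the conjunct rain is False.
Both cases fail — unsatisfiable.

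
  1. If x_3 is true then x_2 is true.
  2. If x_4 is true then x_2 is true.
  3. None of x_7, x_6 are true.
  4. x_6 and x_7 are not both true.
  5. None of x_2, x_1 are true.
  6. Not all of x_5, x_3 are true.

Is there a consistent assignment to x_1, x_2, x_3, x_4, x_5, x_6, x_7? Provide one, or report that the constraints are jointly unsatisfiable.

x_1=F, x_2=F, x_3=F, x_4=F, x_5=T, x_6=F, x_7=F

  (1) x_3=F ⇒ x_2: vacuous ✓
  (2) x_4=F ⇒ x_2: vacuous ✓
  (3) {x_7, x_6}: 0 true — none ✓
  (4) x_6=F, x_7=F — not both ✓
  (5) {x_2, x_1}: 0 true — none ✓
  (6) {x_5, x_3}: 1/2 true — not all ✓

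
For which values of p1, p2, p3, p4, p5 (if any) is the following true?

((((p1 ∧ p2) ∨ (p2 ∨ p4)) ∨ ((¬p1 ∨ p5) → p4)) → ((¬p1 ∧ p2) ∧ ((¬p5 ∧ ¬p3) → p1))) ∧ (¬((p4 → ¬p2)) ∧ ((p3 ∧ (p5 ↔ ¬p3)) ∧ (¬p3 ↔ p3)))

The conjunct ¬p3 ↔ p3 is unsatisfiable on its own:
  p3=F: evaluates to False.
  p3=T: evaluates to False.
So the whole conjunction is unsatisfiable.

No satisfying assignment exists.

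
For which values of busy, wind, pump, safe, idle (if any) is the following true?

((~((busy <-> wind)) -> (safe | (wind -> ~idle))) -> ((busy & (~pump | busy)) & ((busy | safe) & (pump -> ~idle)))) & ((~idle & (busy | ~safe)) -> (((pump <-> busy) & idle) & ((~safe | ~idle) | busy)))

busy = True, wind = True, pump = False, safe = False, idle = True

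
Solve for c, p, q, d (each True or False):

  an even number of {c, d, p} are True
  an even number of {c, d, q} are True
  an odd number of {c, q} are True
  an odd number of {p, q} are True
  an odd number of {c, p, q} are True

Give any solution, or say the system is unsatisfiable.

Adding constraints 1, 2, 4 mod 2: every variable appears an even number of times on the left, so the left side is 0.
But the right sides sum to 1 (mod 2). 0 ≠ 1 — the system is inconsistent.

Unsatisfiable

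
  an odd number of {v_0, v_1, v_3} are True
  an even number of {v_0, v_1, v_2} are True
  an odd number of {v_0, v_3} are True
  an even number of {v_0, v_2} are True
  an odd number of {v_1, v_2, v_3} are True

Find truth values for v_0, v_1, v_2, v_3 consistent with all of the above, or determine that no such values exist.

v_0: False; v_1: False; v_2: False; v_3: True

{v_0, v_1, v_3}: 1 true → odd ✓
{v_0, v_1, v_2}: 0 true → even ✓
{v_0, v_3}: 1 true → odd ✓
{v_0, v_2}: 0 true → even ✓
{v_1, v_2, v_3}: 1 true → odd ✓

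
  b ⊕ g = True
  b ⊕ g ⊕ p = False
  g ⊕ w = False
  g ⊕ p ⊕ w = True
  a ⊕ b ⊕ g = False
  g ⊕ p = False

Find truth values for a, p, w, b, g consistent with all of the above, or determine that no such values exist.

a = True; p = True; w = True; b = False; g = True

b ⊕ g = F ⊕ T = True ✓
b ⊕ g ⊕ p = F ⊕ T ⊕ T = False ✓
g ⊕ w = T ⊕ T = False ✓
g ⊕ p ⊕ w = T ⊕ T ⊕ T = True ✓
a ⊕ b ⊕ g = T ⊕ F ⊕ T = False ✓
g ⊕ p = T ⊕ T = False ✓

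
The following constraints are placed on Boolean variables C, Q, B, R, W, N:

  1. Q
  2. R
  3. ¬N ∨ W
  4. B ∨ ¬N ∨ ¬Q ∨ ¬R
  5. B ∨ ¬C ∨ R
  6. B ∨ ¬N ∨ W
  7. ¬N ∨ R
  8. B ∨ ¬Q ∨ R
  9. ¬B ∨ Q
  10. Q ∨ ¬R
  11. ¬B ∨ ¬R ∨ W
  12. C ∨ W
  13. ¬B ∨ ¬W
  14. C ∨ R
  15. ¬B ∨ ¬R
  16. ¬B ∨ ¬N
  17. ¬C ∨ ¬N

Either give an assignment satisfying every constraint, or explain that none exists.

Unit clause (Q) forces Q = True.
Unit clause (R) forces R = True.
In (¬B ∨ ¬R) only ¬B is left, so B = False.
In (B ∨ ¬N ∨ ¬Q ∨ ¬R) only ¬N is left, so N = False.
Set C = False.
  then (C ∨ W) forces W = True.
All clauses satisfied.

C=F; Q=T; B=F; R=T; W=T; N=F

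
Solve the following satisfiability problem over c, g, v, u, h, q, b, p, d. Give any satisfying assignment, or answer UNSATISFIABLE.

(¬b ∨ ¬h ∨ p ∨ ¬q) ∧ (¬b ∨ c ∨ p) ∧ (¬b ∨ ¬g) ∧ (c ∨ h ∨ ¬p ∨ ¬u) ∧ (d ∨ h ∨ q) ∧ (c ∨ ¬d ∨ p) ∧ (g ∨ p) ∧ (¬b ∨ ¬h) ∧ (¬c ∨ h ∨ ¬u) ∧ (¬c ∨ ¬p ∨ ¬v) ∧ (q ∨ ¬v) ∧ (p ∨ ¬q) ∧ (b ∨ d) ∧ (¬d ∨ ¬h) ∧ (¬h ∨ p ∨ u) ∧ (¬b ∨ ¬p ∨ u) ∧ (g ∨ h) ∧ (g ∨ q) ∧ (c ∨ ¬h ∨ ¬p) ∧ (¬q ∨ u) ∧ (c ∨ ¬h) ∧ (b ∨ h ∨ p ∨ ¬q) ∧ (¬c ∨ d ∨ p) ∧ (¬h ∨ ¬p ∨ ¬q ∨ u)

Set c = True.
Set g = True.
  then (¬b ∨ ¬g) forces b = False.
  then (b ∨ d) forces d = True.
  then (¬d ∨ ¬h) forces h = False.
  then (¬c ∨ h ∨ ¬u) forces u = False.
  then (¬q ∨ u) forces q = False.
  then (q ∨ ¬v) forces v = False.
Set p = False.
All clauses satisfied.

c = True, g = True, v = False, u = False, h = False, q = False, b = False, p = False, d = True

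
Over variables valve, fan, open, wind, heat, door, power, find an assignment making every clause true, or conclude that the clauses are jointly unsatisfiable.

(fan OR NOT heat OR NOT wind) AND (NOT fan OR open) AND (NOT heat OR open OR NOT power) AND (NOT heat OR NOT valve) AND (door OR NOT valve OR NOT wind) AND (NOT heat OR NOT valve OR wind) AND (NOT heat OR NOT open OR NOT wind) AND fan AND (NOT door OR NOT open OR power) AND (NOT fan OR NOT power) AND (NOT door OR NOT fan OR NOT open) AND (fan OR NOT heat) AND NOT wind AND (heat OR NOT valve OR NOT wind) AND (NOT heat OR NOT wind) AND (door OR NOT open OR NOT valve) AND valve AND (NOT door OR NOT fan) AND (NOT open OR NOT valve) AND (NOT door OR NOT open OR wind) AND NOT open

Case fan = True:
  (NOT fan OR open) forces open = True.
  Clause (NOT open) is falsified — contradiction.
Case fan = False:
  Clause (fan) is falsified — contradiction.
Both cases fail, so the formula is unsatisfiable.

UNSATISFIABLE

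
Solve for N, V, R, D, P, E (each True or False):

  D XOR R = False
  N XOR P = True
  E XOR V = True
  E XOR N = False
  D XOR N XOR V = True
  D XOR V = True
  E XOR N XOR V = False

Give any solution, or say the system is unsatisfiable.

No satisfying assignment exists.

Adding constraints 3, 5, 6, 7 mod 2: every variable appears an even number of times on the left, so the left side is 0.
But the right sides sum to 1 (mod 2). 0 ≠ 1 — the system is inconsistent.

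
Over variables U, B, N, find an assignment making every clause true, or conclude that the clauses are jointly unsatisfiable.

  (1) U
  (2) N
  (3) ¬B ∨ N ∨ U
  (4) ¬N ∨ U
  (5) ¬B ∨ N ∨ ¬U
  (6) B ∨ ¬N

U = True, B = True, N = True

Unit clause (U) forces U = True.
Unit clause (N) forces N = True.
In (B ∨ ¬N) only B is left, so B = True.
Check each clause:
  (U): U holds.
  (N): N holds.
  (¬B ∨ N ∨ U): N holds.
  (¬N ∨ U): U holds.
  (¬B ∨ N ∨ ¬U): N holds.
  (B ∨ ¬N): B holds.
All clauses satisfied.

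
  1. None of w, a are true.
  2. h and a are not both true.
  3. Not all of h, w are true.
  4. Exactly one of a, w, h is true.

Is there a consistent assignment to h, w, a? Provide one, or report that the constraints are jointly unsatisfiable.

h=T; w=F; a=F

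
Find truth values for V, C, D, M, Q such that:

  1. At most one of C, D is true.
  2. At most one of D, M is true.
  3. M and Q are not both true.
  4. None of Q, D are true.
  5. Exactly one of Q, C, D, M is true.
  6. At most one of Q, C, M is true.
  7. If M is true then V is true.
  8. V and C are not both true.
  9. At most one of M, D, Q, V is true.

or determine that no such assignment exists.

V = False, C = True, D = False, M = False, Q = False

  (1) {C, D}: 1 true — at most one ✓
  (2) {D, M}: 0 true — at most one ✓
  (3) M=F, Q=F — not both ✓
  (4) {Q, D}: 0 true — none ✓
  (5) {Q, C, D, M}: 1 true — exactly one ✓
  (6) {Q, C, M}: 1 true — at most one ✓
  (7) M=F ⇒ V: vacuous ✓
  (8) V=F, C=T — not both ✓
  (9) {M, D, Q, V}: 0 true — at most one ✓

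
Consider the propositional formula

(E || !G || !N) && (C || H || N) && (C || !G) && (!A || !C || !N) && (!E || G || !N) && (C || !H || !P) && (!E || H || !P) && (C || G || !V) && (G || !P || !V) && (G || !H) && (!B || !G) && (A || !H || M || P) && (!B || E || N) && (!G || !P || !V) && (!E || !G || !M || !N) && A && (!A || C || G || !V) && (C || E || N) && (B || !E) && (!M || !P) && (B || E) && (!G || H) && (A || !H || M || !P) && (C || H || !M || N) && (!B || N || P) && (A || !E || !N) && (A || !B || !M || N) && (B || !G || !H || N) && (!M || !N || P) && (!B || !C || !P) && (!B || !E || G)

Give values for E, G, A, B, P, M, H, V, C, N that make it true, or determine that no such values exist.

E = False, G = False, A = True, B = True, P = False, M = False, H = False, V = False, C = False, N = True

Unit clause (A) forces A = True.
Try E = True:
  (B || !E) forces B = True.
  (!B || !G) forces G = False.
  clause (!B || !E || G) is falsified — backtrack.
So E = False.
  then (B || E) forces B = True.
  then (!B || !G) forces G = False.
  then (!B || E || N) forces N = True.
  then (!A || !C || !N) forces C = False.
  then (C || G || !V) forces V = False.
  then (G || !H) forces H = False.
Set P = False.
  then (!M || !N || P) forces M = False.
All clauses satisfied.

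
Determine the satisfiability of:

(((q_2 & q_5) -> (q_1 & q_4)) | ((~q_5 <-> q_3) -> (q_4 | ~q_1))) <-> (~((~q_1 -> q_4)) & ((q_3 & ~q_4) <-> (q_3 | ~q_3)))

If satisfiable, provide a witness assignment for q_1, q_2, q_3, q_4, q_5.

q_1: False, q_2: True, q_3: True, q_4: False, q_5: False

  (((q_2 & q_5) -> (q_1 & q_4)) | ((~q_5 <-> q_3) -> (q_4 | ~q_1))) <-> (~((~q_1 -> q_4)) & ((q_3 & ~q_4) <-> (q_3 | ~q_3))) = True
    ((q_2 & q_5) -> (q_1 & q_4)) | ((~q_5 <-> q_3) -> (q_4 | ~q_1)) = True
      (q_2 & q_5) -> (q_1 & q_4) = True
        q_2 & q_5 = False
        q_1 & q_4 = False
      (~q_5 <-> q_3) -> (q_4 | ~q_1) = True
        ~q_5 <-> q_3 = True
          ~q_5 = True
        q_4 | ~q_1 = True
          ~q_1 = True
    ~((~q_1 -> q_4)) & ((q_3 & ~q_4) <-> (q_3 | ~q_3)) = True
      ~((~q_1 -> q_4)) = True
        ~q_1 -> q_4 = False
          ~q_1 = True
      (q_3 & ~q_4) <-> (q_3 | ~q_3) = True
        q_3 & ~q_4 = True
          ~q_4 = True
        q_3 | ~q_3 = True
          ~q_3 = False
The formula evaluates to True.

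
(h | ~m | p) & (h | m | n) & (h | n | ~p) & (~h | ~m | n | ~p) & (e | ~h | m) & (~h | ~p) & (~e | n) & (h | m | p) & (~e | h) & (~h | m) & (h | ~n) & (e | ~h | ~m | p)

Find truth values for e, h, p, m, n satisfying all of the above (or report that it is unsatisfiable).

e = True; h = True; p = False; m = True; n = True

Set e = True.
  then (~e | n) forces n = True.
  then (~e | h) forces h = True.
  then (~h | m) forces m = True.
  then (~h | ~p) forces p = False.
All clauses satisfied.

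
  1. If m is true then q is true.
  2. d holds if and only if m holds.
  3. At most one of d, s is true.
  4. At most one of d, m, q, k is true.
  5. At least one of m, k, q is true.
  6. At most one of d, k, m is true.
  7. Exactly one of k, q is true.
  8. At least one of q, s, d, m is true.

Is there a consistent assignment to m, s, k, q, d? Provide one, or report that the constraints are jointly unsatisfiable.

m = False, s = True, k = False, q = True, d = False

  (1) m=F ⇒ q: vacuous ✓
  (2) d=F, m=F — same ✓
  (3) {d, s}: 1 true — at most one ✓
  (4) {d, m, q, k}: 1 true — at most one ✓
  (5) {m, k, q}: 1 true — at least one ✓
  (6) {d, k, m}: 0 true — at most one ✓
  (7) {k, q}: 1 true — exactly one ✓
  (8) {q, s, d, m}: 2 true — at least one ✓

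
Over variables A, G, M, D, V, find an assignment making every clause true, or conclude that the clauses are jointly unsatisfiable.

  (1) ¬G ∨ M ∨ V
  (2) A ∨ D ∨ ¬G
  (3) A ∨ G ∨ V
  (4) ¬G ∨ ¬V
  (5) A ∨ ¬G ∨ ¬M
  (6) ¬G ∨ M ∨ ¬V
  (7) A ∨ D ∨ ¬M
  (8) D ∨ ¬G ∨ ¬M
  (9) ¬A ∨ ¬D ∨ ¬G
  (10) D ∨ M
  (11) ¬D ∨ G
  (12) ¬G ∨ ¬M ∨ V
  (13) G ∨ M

Set A = True.
Set G = False.
  then (¬D ∨ G) forces D = False.
  then (G ∨ M) forces M = True.
Set V = False.
All clauses satisfied.

A = True, G = False, M = True, D = False, V = False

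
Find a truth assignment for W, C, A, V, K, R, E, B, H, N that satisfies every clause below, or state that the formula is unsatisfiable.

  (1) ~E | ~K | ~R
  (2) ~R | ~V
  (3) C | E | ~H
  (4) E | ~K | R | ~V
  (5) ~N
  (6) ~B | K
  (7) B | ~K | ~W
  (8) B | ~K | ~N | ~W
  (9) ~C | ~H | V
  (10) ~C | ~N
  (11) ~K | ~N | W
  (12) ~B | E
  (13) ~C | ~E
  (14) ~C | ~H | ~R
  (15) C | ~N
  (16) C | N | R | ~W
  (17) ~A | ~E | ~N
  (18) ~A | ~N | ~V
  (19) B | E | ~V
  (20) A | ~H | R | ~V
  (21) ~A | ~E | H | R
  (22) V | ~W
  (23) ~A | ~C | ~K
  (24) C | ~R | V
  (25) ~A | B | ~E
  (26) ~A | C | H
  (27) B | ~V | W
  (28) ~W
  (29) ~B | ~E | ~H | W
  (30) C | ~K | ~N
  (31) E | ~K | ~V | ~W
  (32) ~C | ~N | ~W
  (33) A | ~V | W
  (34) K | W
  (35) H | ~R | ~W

W=F; C=F; A=F; V=F; K=T; R=F; E=F; B=F; H=F; N=F

Unit clause (~N) forces N = False.
Unit clause (~W) forces W = False.
In (K | W) only K is left, so K = True.
Set C = False.
Try A = True:
  (~A | C | H) forces H = True.
  (C | E | ~H) forces E = True.
  (~E | ~K | ~R) forces R = False.
  (~A | B | ~E) forces B = True.
  clause (~B | ~E | ~H | W) is falsified — backtrack.
So A = False.
  then (A | ~V | W) forces V = False.
  then (C | ~R | V) forces R = False.
Set E = False.
  then (C | E | ~H) forces H = False.
  then (~B | E) forces B = False.
All clauses satisfied.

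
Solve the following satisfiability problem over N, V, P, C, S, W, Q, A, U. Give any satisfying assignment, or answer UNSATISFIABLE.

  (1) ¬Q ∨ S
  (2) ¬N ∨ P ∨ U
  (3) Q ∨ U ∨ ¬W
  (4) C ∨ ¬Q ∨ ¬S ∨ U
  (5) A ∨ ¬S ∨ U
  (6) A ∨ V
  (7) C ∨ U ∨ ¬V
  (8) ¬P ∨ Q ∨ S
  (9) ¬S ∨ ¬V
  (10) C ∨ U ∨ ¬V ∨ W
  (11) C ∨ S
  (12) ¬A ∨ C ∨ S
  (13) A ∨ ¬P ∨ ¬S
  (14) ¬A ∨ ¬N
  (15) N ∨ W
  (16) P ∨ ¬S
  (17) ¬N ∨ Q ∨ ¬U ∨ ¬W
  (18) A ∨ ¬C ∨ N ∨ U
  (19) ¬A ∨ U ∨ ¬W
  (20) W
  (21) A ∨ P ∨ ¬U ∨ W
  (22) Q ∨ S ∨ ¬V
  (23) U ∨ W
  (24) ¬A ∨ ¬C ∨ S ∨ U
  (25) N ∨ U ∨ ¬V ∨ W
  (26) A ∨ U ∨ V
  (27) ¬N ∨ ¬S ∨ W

N=F, V=F, P=T, C=T, S=T, W=T, Q=T, A=T, U=T

Unit clause (W) forces W = True.
Set N = False.
Try V = True:
  (¬S ∨ ¬V) forces S = False.
  (¬Q ∨ S) forces Q = False.
  clause (Q ∨ S ∨ ¬V) is falsified — backtrack.
So V = False.
  then (A ∨ V) forces A = True.
  then (¬A ∨ U ∨ ¬W) forces U = True.
Set P = True.
Set C = True.
Try S = False:
  (¬Q ∨ S) forces Q = False.
  clause (¬P ∨ Q ∨ S) is falsified — backtrack.
So S = True.
Set Q = True.
All clauses satisfied.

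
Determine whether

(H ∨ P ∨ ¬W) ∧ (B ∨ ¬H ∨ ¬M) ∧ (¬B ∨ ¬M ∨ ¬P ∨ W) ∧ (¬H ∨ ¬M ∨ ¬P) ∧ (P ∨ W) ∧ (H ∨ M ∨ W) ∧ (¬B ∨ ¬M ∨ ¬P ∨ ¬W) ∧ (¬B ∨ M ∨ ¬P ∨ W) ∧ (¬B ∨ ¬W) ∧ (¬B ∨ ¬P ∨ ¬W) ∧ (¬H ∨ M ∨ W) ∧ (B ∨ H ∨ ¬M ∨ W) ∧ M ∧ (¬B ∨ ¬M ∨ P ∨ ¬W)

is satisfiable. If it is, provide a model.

B = False; W = True; M = True; H = False; P = True

Unit clause (M) forces M = True.
Try B = True:
  (¬B ∨ ¬W) forces W = False.
  (¬B ∨ ¬M ∨ ¬P ∨ W) forces P = False.
  clause (P ∨ W) is falsified — backtrack.
So B = False.
  then (B ∨ ¬H ∨ ¬M) forces H = False.
  then (B ∨ H ∨ ¬M ∨ W) forces W = True.
  then (H ∨ P ∨ ¬W) forces P = True.
All clauses satisfied.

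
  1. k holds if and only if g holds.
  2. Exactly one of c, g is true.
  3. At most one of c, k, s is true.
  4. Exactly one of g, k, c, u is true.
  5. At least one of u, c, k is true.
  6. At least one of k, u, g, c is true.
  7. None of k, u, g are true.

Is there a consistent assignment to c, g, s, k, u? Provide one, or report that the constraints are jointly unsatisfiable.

c: True, g: False, s: False, k: False, u: False

  (1) k=F, g=F — same ✓
  (2) {c, g}: 1 true — exactly one ✓
  (3) {c, k, s}: 1 true — at most one ✓
  (4) {g, k, c, u}: 1 true — exactly one ✓
  (5) {u, c, k}: 1 true — at least one ✓
  (6) {k, u, g, c}: 1 true — at least one ✓
  (7) {k, u, g}: 0 true — none ✓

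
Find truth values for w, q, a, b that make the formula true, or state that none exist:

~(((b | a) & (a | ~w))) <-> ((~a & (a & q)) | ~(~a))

w: False; q: False; a: False; b: True

  ~(((b | a) & (a | ~w))) <-> ((~a & (a & q)) | ~(~a)) = True
    ~(((b | a) & (a | ~w))) = False
      (b | a) & (a | ~w) = True
        b | a = True
        a | ~w = True
          ~w = True
    (~a & (a & q)) | ~(~a) = False
      ~a & (a & q) = False
        ~a = True
        a & q = False
      ~(~a) = False
        ~a = True
The formula evaluates to True.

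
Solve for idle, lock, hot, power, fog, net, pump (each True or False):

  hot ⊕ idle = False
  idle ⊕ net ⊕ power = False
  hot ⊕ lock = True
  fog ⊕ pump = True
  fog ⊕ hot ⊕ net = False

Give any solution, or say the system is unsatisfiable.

idle = False, lock = True, hot = False, power = False, fog = False, net = False, pump = True

hot ⊕ idle = F ⊕ F = False ✓
idle ⊕ net ⊕ power = F ⊕ F ⊕ F = False ✓
hot ⊕ lock = F ⊕ T = True ✓
fog ⊕ pump = F ⊕ T = True ✓
fog ⊕ hot ⊕ net = F ⊕ F ⊕ F = False ✓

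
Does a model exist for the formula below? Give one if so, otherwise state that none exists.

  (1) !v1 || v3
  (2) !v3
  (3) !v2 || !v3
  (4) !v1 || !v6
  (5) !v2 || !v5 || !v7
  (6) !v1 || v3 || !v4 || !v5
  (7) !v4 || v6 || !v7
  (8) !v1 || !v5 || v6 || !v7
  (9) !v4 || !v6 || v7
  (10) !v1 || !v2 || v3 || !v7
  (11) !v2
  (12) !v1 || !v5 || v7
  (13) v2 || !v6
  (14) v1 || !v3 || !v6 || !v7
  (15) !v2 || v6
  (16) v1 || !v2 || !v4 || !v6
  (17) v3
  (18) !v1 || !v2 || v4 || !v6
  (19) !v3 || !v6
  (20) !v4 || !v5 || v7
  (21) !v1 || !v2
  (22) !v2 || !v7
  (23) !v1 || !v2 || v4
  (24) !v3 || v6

Case v3 = True:
  Clause (!v3) is falsified — contradiction.
Case v3 = False:
  Clause (v3) is falsified — contradiction.
Both cases fail, so the formula is unsatisfiable.

UNSATISFIABLE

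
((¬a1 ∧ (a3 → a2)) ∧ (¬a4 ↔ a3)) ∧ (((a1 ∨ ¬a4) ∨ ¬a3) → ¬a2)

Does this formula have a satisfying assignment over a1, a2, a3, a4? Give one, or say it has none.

a1=F; a2=F; a3=F; a4=T

  (¬a1 ∧ (a3 → a2)) ∧ (¬a4 ↔ a3) = True
    ¬a1 ∧ (a3 → a2) = True
      ¬a1 = True
      a3 → a2 = True
    ¬a4 ↔ a3 = True
      ¬a4 = False
  ((a1 ∨ ¬a4) ∨ ¬a3) → ¬a2 = True
    (a1 ∨ ¬a4) ∨ ¬a3 = True
      a1 ∨ ¬a4 = False
        ¬a4 = False
      ¬a3 = True
    ¬a2 = True
Both conjuncts True, so the formula holds.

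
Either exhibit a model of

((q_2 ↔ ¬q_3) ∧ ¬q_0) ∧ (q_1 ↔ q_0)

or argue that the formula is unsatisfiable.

q_0 = False, q_1 = False, q_2 = False, q_3 = True

  (q_2 ↔ ¬q_3) ∧ ¬q_0 = True
    q_2 ↔ ¬q_3 = True
      ¬q_3 = False
    ¬q_0 = True
  q_1 ↔ q_0 = True
Both conjuncts True, so the formula holds.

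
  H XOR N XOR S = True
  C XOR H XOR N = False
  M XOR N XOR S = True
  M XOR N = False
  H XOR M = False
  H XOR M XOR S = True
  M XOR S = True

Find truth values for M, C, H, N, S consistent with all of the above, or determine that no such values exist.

M: False, C: False, H: False, N: False, S: True

H XOR N XOR S = F XOR F XOR T = True ✓
C XOR H XOR N = F XOR F XOR F = False ✓
M XOR N XOR S = F XOR F XOR T = True ✓
M XOR N = F XOR F = False ✓
H XOR M = F XOR F = False ✓
H XOR M XOR S = F XOR F XOR T = True ✓
M XOR S = F XOR T = True ✓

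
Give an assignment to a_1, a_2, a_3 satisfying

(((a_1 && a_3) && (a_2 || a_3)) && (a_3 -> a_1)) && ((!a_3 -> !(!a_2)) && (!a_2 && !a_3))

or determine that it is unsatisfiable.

The formula is unsatisfiable.

Case a_3 = True: the conjunct !a_3 is False.
Case a_3 = False: the conjunct a_3 is False.
Both cases fail — unsatisfiable.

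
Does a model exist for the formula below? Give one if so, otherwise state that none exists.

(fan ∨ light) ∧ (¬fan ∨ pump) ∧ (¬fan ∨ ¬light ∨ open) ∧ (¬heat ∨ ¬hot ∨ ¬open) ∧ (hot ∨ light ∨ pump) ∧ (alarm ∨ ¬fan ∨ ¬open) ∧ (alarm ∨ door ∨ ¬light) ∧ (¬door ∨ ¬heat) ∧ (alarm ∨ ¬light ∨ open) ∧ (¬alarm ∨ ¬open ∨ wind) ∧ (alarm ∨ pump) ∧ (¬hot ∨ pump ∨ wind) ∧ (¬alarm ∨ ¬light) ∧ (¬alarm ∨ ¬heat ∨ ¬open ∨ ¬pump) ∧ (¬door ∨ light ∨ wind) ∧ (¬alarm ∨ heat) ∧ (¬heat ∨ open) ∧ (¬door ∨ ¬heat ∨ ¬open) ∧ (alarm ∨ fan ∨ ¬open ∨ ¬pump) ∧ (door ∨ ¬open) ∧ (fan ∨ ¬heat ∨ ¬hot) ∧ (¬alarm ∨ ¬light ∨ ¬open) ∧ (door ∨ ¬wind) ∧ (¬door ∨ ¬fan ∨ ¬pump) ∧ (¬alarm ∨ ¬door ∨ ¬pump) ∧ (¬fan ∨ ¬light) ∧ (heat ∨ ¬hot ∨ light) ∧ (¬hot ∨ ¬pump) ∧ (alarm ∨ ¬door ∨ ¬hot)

Try hot = True:
  (¬hot ∨ ¬pump) forces pump = False.
  (¬fan ∨ pump) forces fan = False.
  (fan ∨ light) forces light = True.
  (alarm ∨ pump) forces alarm = True.
  clause (¬alarm ∨ ¬light) is falsified — backtrack.
So hot = False.
Set alarm = False.
  then (alarm ∨ pump) forces pump = True.
Try heat = True:
  (¬door ∨ ¬heat) forces door = False.
  (alarm ∨ door ∨ ¬light) forces light = False.
  (fan ∨ light) forces fan = True.
  (alarm ∨ ¬fan ∨ ¬open) forces open = False.
  clause (¬heat ∨ open) is falsified — backtrack.
So heat = False.
Try door = True:
  (¬door ∨ ¬fan ∨ ¬pump) forces fan = False.
  (fan ∨ light) forces light = True.
  (alarm ∨ ¬light ∨ open) forces open = True.
  clause (alarm ∨ fan ∨ ¬open ∨ ¬pump) is falsified — backtrack.
So door = False.
  then (alarm ∨ door ∨ ¬light) forces light = False.
  then (door ∨ ¬open) forces open = False.
  then (door ∨ ¬wind) forces wind = False.
  then (fan ∨ light) forces fan = True.
All clauses satisfied.

hot = False; alarm = False; heat = False; door = False; open = False; light = False; fan = True; pump = True; wind = False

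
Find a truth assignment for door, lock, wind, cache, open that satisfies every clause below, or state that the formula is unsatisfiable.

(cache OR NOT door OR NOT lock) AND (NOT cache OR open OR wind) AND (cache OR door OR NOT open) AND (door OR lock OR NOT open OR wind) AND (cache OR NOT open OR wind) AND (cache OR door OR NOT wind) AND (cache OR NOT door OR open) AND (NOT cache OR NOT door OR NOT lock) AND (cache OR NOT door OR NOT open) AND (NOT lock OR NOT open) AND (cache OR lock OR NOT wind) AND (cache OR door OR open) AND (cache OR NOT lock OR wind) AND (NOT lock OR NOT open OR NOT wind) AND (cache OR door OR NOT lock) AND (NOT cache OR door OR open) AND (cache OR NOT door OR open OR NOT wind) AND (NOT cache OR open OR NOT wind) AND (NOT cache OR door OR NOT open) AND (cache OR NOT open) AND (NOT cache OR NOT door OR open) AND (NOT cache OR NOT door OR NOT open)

UNSATISFIABLE

Case cache = True:
  If open = True:
    (NOT lock OR NOT open) forces lock = False.
    (NOT cache OR door OR NOT open) forces door = True.
    clause (NOT cache OR NOT door OR NOT open) is falsified.
  If open = False:
    (NOT cache OR open OR wind) forces wind = True.
    clause (NOT cache OR open OR NOT wind) is falsified.
  Every sub-case reaches a contradiction.
Case cache = False:
  (cache OR NOT open) forces open = False.
  (cache OR NOT door OR open) forces door = False.
  Clause (cache OR door OR open) is falsified — contradiction.
Both cases fail, so the formula is unsatisfiable.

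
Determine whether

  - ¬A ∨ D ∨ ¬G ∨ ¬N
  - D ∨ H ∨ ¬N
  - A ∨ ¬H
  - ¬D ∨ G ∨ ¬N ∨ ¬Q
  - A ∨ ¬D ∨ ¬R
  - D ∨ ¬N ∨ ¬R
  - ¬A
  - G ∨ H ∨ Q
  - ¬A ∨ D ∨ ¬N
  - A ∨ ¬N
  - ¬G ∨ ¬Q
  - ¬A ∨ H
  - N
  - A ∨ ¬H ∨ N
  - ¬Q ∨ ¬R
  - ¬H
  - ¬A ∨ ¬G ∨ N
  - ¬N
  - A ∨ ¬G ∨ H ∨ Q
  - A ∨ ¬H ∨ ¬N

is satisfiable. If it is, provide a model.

Case N = True:
  Clause (¬N) is falsified — contradiction.
Case N = False:
  Clause (N) is falsified — contradiction.
Both cases fail, so the formula is unsatisfiable.

Unsatisfiable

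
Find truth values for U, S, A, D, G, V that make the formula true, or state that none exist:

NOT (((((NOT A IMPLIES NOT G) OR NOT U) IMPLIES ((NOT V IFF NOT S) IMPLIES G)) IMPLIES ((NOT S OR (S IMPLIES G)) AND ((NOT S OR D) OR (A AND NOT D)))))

U = True; S = True; A = False; D = False; G = True; V = True

  NOT (((((NOT A IMPLIES NOT G) OR NOT U) IMPLIES ((NOT V IFF NOT S) IMPLIES G)) IMPLIES ((NOT S OR (S IMPLIES G)) AND ((NOT S OR D) OR (A AND NOT D))))) = True
    (((NOT A IMPLIES NOT G) OR NOT U) IMPLIES ((NOT V IFF NOT S) IMPLIES G)) IMPLIES ((NOT S OR (S IMPLIES G)) AND ((NOT S OR D) OR (A AND NOT D))) = False
      ((NOT A IMPLIES NOT G) OR NOT U) IMPLIES ((NOT V IFF NOT S) IMPLIES G) = True
        (NOT A IMPLIES NOT G) OR NOT U = False
          NOT A IMPLIES NOT G = False
            NOT A = True
            NOT G = False
          NOT U = False
        (NOT V IFF NOT S) IMPLIES G = True
          NOT V IFF NOT S = True
            NOT V = False
            NOT S = False
      (NOT S OR (S IMPLIES G)) AND ((NOT S OR D) OR (A AND NOT D)) = False
        NOT S OR (S IMPLIES G) = True
          NOT S = False
          S IMPLIES G = True
        (NOT S OR D) OR (A AND NOT D) = False
          NOT S OR D = False
            NOT S = False
          A AND NOT D = False
            NOT D = True
The formula evaluates to True.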